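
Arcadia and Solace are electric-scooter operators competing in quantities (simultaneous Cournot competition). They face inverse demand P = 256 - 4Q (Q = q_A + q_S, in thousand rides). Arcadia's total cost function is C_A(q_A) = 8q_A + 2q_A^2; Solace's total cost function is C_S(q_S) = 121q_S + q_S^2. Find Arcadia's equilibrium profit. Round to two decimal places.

Arcadia's profit: π_A = (256 - 4Q)q_A - (8q_A + 2q_A²). Setting ∂π_A/∂q_A = 0: 248 - 12q_A - 4(q_S) = 0.
Solace's first-order condition: 135 - 10q_S - 4(q_A) = 0.
Best responses: q_A = (248 - 4q_S)/12, q_S = (135 - 4q_A)/10.
Substituting one into the other gives q_A = 485/26 and q_S = 157/26.
Price P = 256 - 4·(321/13) = 157.2308.
Arcadia's profit: 157.2308·(485/26) - 8·(485/26) - 2(485/26)² = 2087.7959.

2087.80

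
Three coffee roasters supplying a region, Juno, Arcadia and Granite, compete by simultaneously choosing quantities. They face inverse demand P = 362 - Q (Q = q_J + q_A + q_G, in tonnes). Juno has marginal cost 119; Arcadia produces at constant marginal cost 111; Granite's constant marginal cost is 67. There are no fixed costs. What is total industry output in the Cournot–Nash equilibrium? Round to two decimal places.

Juno's profit: π_J = (362 - Q)q_J - (119q_J). Setting ∂π_J/∂q_J = 0: 243 - 2q_J - (q_A + q_G) = 0.
Arcadia's first-order condition: 251 - 2q_A - (q_J + q_G) = 0.
Granite's profit: π_G = (362 - Q)q_G - (67q_G). Setting ∂π_G/∂q_G = 0: 295 - 2q_G - (q_J + q_A) = 0.
Summing all 3 equations gives 789 − 4Q = 0, hence Q = 789/4.
Back-substituting: q_J = (243 − 789/4) = 183/4, q_A = (251 − 789/4) = 215/4, q_G = (295 − 789/4) = 391/4.
Total output Q = 183/4 + 215/4 + 391/4 = 789/4.

197.25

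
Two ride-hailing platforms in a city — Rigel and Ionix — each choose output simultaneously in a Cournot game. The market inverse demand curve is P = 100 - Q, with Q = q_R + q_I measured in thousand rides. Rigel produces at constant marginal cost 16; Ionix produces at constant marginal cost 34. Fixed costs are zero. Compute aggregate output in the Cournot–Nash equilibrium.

Rigel's profit: π_R = (100 - Q)q_R - (16q_R). Setting ∂π_R/∂q_R = 0: 84 - 2q_R - (q_I) = 0.
Ionix's profit: π_I = (100 - Q)q_I - (34q_I). Setting ∂π_I/∂q_I = 0: 66 - 2q_I - (q_R) = 0.
Rearranging gives the reaction functions q_R = (84 - q_I)/2 and q_I = (66 - q_R)/2.
Solving the pair: q_R = 34, q_I = 16.
Total output Q = 34 + 16 = 50.

50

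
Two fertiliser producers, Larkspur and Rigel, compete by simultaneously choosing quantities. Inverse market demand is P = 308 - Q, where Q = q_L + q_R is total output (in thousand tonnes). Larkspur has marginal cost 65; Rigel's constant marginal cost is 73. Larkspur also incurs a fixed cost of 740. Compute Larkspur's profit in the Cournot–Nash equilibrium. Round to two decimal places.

Larkspur's profit: π_L = (308 - Q)q_L - (65q_L). Setting ∂π_L/∂q_L = 0: 243 - 2q_L - (q_R) = 0.
Rigel's profit: π_R = (308 - Q)q_R - (73q_R). Setting ∂π_R/∂q_R = 0: 235 - 2q_R - (q_L) = 0.
Rearranging gives the reaction functions q_L = (243 - q_R)/2 and q_R = (235 - q_L)/2.
Substituting one into the other gives q_L = 251/3 and q_R = 227/3.
Price P = 308 - 478/3 = 446/3.
Larkspur's profit: (446/3 - 65)·(251/3) - 740 = 6260.1111.

6260.11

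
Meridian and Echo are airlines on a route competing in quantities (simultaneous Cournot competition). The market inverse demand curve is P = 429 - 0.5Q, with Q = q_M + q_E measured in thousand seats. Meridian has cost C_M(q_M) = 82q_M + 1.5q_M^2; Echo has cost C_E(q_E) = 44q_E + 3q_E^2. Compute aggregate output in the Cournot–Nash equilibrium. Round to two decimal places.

Meridian's profit: π_M = (429 - 0.5Q)q_M - (82q_M + (3/2)q_M²). Setting ∂π_M/∂q_M = 0: 347 - 4q_M - (1/2)(q_E) = 0.
Echo's profit: π_E = (429 - 0.5Q)q_E - (44q_E + 3q_E²). Setting ∂π_E/∂q_E = 0: 385 - 7q_E - (1/2)(q_M) = 0.
Best responses: q_M = (347 - (1/2)q_E)/4, q_E = (385 - (1/2)q_M)/7.
Solving the pair: q_M = 80.5946, q_E = 1822/37.
Total output Q = 80.5946 + 1822/37 = 129.8378.

129.84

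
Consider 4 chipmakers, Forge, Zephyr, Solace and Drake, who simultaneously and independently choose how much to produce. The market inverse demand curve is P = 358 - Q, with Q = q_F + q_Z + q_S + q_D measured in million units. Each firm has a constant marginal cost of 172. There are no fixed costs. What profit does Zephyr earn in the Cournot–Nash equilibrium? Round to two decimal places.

1383.84

A representative firm's profit is π_i = q_i(358 - Q) - 172q_i.
Setting ∂π_i/∂q_i = 0 with rivals' quantities fixed: 186 - 2q_i - Σ_{j≠i} q_j = 0.
With identical firms every q_j equals q_i, so Σ_{j≠i} q_j = 3q_i and 186 = 5q_i, giving q_i = 186/5.
Price P = 358 - 744/5 = 1046/5.
Zephyr's profit: (1046/5 - 172)·(186/5) = 1383.8400.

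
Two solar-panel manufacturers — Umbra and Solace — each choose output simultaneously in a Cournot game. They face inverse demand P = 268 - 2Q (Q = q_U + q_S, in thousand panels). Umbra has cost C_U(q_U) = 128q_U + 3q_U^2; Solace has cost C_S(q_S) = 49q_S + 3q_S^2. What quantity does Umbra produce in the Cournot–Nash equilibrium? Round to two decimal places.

10.02

Umbra's profit: π_U = (268 - 2Q)q_U - (128q_U + 3q_U²). Setting ∂π_U/∂q_U = 0: 140 - 10q_U - 2(q_S) = 0.
Solace's first-order condition: 219 - 10q_S - 2(q_U) = 0.
Rearranging gives the reaction functions q_U = (140 - 2q_S)/10 and q_S = (219 - 2q_U)/10.
Solving the pair: q_U = 481/48, q_S = 955/48.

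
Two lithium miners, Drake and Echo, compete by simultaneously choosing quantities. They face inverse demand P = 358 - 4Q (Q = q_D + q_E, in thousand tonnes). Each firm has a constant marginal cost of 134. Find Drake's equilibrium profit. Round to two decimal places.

Each firm earns π_i = (358 - 4Q)q_i - 134q_i.
Setting ∂π_i/∂q_i = 0 with rivals' quantities fixed: 224 - 8q_i - 4q_j = 0.
By symmetry each firm produces the same amount; substituting q_j = q_i yields q_i = 224/12 = 56/3.
Price P = 358 - 4·(112/3) = 626/3.
Drake's profit: (626/3 - 134)·(56/3) = 1393.7778.

1393.78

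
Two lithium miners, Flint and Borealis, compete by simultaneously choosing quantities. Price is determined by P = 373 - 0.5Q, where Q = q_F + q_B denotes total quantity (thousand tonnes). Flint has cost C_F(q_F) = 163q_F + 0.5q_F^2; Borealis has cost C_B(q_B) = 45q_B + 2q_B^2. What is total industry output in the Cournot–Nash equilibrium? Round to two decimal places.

Flint's profit: π_F = (373 - 0.5Q)q_F - (163q_F + (1/2)q_F²). Setting ∂π_F/∂q_F = 0: 210 - 2q_F - (1/2)(q_B) = 0.
Borealis's first-order condition: 328 - 5q_B - (1/2)(q_F) = 0.
Rearranging gives the reaction functions q_F = (210 - (1/2)q_B)/2 and q_B = (328 - (1/2)q_F)/5.
Solving the pair: q_F = 90.8718, q_B = 56.5128.
Total output Q = 90.8718 + 56.5128 = 1916/13.

147.38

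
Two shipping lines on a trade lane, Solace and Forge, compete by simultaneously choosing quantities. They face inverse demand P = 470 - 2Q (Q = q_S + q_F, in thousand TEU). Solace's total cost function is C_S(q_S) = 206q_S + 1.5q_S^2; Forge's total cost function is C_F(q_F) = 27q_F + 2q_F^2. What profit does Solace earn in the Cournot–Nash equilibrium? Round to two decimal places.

1945.55

Solace's profit: π_S = (470 - 2Q)q_S - (206q_S + (3/2)q_S²). Setting ∂π_S/∂q_S = 0: 264 - 7q_S - 2(q_F) = 0.
Forge's profit: π_F = (470 - 2Q)q_F - (27q_F + 2q_F²). Setting ∂π_F/∂q_F = 0: 443 - 8q_F - 2(q_S) = 0.
So q_S = (264 - 2q_F)/7 and q_F = (443 - 2q_S)/8.
Substituting one into the other gives q_S = 613/26 and q_F = 49.4808.
Price P = 470 - 2·73.0577 = 323.8846.
Solace's profit: 323.8846·(613/26) - 206·(613/26) - (3/2)(613/26)² = 1945.5496.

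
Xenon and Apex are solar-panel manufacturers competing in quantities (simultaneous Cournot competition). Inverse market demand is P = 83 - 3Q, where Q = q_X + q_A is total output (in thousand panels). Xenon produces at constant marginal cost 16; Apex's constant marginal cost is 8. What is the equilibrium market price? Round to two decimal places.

Xenon's profit: π_X = (83 - 3Q)q_X - (16q_X). Setting ∂π_X/∂q_X = 0: 67 - 6q_X - 3(q_A) = 0.
Apex's first-order condition: 75 - 6q_A - 3(q_X) = 0.
Best responses: q_X = (67 - 3q_A)/6, q_A = (75 - 3q_X)/6.
Substituting one into the other gives q_X = 59/9 and q_A = 83/9.
Total output Q = 142/9, so price P = 83 - 3·(142/9) = 107/3.

35.67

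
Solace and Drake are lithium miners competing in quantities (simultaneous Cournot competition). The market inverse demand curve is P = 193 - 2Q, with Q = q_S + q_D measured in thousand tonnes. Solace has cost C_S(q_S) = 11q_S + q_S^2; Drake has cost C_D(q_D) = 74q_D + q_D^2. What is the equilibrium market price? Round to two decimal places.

Solace's profit: π_S = (193 - 2Q)q_S - (11q_S + q_S²). Setting ∂π_S/∂q_S = 0: 182 - 6q_S - 2(q_D) = 0.
Drake's profit: π_D = (193 - 2Q)q_D - (74q_D + q_D²). Setting ∂π_D/∂q_D = 0: 119 - 6q_D - 2(q_S) = 0.
So q_S = (182 - 2q_D)/6 and q_D = (119 - 2q_S)/6.
Solving the pair: q_S = 427/16, q_D = 175/16.
Total output Q = 301/8, so price P = 193 - 2·(301/8) = 471/4.

117.75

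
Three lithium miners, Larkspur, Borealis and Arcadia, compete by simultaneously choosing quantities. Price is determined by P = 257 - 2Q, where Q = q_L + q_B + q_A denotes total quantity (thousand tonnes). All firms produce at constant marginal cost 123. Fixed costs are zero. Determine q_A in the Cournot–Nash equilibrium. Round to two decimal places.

Each firm earns π_i = (257 - 2Q)q_i - 123q_i.
First-order condition (treating rivals' output as given): 134 - 4q_i - 2·Σ_{j≠i} q_j = 0.
With identical firms every q_j equals q_i, so Σ_{j≠i} q_j = 2q_i and 134 = 8q_i, giving q_i = 67/4.

16.75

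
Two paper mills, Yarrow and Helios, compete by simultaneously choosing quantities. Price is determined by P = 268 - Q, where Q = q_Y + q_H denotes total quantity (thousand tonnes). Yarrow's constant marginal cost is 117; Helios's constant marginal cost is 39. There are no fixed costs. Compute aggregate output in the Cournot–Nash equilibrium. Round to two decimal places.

Yarrow's profit: π_Y = (268 - Q)q_Y - (117q_Y). Setting ∂π_Y/∂q_Y = 0: 151 - 2q_Y - (q_H) = 0.
Helios's profit: π_H = (268 - Q)q_H - (39q_H). Setting ∂π_H/∂q_H = 0: 229 - 2q_H - (q_Y) = 0.
Best responses: q_Y = (151 - q_H)/2, q_H = (229 - q_Y)/2.
Substituting one into the other gives q_Y = 73/3 and q_H = 307/3.
Total output Q = 73/3 + 307/3 = 380/3.

126.67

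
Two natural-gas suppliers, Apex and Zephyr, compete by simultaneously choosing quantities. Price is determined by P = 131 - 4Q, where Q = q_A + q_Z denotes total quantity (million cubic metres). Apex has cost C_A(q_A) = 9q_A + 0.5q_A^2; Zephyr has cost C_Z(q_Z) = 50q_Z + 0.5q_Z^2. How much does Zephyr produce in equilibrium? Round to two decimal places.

Apex's profit: π_A = (131 - 4Q)q_A - (9q_A + (1/2)q_A²). Setting ∂π_A/∂q_A = 0: 122 - 9q_A - 4(q_Z) = 0.
Zephyr's first-order condition: 81 - 9q_Z - 4(q_A) = 0.
Rearranging gives the reaction functions q_A = (122 - 4q_Z)/9 and q_Z = (81 - 4q_A)/9.
Solving the pair: q_A = 774/65, q_Z = 241/65.

3.71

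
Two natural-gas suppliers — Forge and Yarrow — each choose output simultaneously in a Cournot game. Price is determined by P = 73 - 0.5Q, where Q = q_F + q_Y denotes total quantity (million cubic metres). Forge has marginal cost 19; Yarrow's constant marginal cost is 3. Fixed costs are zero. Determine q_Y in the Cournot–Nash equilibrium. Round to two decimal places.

Forge's profit: π_F = (73 - 0.5Q)q_F - (19q_F). Setting ∂π_F/∂q_F = 0: 54 - q_F - (1/2)(q_Y) = 0.
Yarrow's profit: π_Y = (73 - 0.5Q)q_Y - (3q_Y). Setting ∂π_Y/∂q_Y = 0: 70 - q_Y - (1/2)(q_F) = 0.
So q_F = (54 - (1/2)q_Y) and q_Y = (70 - (1/2)q_F).
Substituting one into the other gives q_F = 76/3 and q_Y = 172/3.

57.33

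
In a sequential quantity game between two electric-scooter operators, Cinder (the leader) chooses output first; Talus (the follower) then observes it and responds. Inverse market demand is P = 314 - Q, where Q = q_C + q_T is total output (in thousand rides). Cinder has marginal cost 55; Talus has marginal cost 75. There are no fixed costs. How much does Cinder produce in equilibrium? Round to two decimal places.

The follower Talus best-responds to any q_C: π_T = (314 - Q)q_T - 75q_T.
∂π_T/∂q_T = 239 - q_C - 2q_T = 0 gives the reaction function q_T = (239 - q_C)/2.
Cinder substitutes q_T(q_C) into its own profit: π_C = q_C(314 - q_C - (239 - q_C)/2) - 55q_C = (389/2 - (1/2)q_C)q_C - 55q_C.
The leader's first-order condition 279/2 - q_C = 0 yields q_C = 279/2.
Then q_T = (239 - 279/2)/2 = 199/4.

139.50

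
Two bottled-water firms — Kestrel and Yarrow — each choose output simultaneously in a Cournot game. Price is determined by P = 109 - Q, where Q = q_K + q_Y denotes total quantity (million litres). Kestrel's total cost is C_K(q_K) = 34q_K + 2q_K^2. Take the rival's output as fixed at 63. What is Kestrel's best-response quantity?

With the rival's output fixed at 63, Kestrel's profit is π_K = (109 - 63 - q_K)q_K - (34q_K + 2q_K²) = (46 - q_K)q_K - (34q_K + 2q_K²).
∂π_K/∂q_K = 12 - 6q_K = 0, so q_K = 2.

2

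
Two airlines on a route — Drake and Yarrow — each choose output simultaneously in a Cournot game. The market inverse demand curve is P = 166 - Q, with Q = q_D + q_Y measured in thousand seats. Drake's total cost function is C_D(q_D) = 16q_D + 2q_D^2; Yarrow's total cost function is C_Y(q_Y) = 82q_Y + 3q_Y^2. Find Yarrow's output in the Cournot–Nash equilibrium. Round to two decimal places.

Drake's profit: π_D = (166 - Q)q_D - (16q_D + 2q_D²). Setting ∂π_D/∂q_D = 0: 150 - 6q_D - (q_Y) = 0.
Yarrow's profit: π_Y = (166 - Q)q_Y - (82q_Y + 3q_Y²). Setting ∂π_Y/∂q_Y = 0: 84 - 8q_Y - (q_D) = 0.
Best responses: q_D = (150 - q_Y)/6, q_Y = (84 - q_D)/8.
Substituting one into the other gives q_D = 1116/47 and q_Y = 354/47.

7.53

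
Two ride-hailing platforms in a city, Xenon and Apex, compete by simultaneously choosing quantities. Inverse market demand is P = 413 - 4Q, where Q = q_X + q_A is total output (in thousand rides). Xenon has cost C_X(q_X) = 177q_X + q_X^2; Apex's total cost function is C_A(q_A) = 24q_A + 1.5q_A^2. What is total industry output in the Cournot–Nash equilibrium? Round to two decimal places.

Xenon's profit: π_X = (413 - 4Q)q_X - (177q_X + q_X²). Setting ∂π_X/∂q_X = 0: 236 - 10q_X - 4(q_A) = 0.
Apex's first-order condition: 389 - 11q_A - 4(q_X) = 0.
Best responses: q_X = (236 - 4q_A)/10, q_A = (389 - 4q_X)/11.
Solving the pair: q_X = 520/47, q_A = 1473/47.
Total output Q = 520/47 + 1473/47 = 1993/47.

42.40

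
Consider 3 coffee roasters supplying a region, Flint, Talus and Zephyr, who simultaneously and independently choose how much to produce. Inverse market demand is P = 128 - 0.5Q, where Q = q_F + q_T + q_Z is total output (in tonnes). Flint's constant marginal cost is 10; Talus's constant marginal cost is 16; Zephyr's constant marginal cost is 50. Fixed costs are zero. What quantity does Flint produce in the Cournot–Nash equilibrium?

Flint's profit: π_F = (128 - 0.5Q)q_F - (10q_F). Setting ∂π_F/∂q_F = 0: 118 - q_F - (1/2)(q_T + q_Z) = 0.
Talus's profit: π_T = (128 - 0.5Q)q_T - (16q_T). Setting ∂π_T/∂q_T = 0: 112 - q_T - (1/2)(q_F + q_Z) = 0.
Zephyr's first-order condition: 78 - q_Z - (1/2)(q_F + q_T) = 0.
Summing all 3 equations gives 308 − 2Q = 0, hence Q = 154.
Back-substituting: q_F = (118 − 77)/(1/2) = 82, q_T = (112 − 77)/(1/2) = 70, q_Z = (78 − 77)/(1/2) = 2.

82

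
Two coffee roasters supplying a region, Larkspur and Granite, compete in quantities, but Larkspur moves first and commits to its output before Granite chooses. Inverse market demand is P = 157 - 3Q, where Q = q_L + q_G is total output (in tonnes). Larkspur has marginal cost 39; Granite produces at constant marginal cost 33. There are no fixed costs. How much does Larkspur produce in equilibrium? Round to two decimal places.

18.67

Solve by backward induction. Given q_L, the follower Granite maximises π_G = (157 - 3q_L - 3q_G)q_G - 33q_G.
Setting the follower's marginal profit to zero, 124 - 3q_L - 6q_G = 0, i.e. q_G = (124 - 3q_L)/6.
The leader anticipates this reaction. Substituting into P = 157 - 3Q gives P = 95 - (3/2)q_L, so π_L = (95 - (3/2)q_L)q_L - 39q_L.
Leader FOC: 56 - 3q_L = 0, so q_L = 56/3.
Then q_G = (124 - 3·(56/3))/6 = 34/3.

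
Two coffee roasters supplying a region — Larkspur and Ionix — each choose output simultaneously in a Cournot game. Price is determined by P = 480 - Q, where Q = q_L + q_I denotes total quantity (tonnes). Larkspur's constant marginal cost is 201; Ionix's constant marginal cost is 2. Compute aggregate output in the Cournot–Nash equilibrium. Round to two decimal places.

Larkspur's profit: π_L = (480 - Q)q_L - (201q_L). Setting ∂π_L/∂q_L = 0: 279 - 2q_L - (q_I) = 0.
Ionix's profit: π_I = (480 - Q)q_I - (2q_I). Setting ∂π_I/∂q_I = 0: 478 - 2q_I - (q_L) = 0.
Rearranging gives the reaction functions q_L = (279 - q_I)/2 and q_I = (478 - q_L)/2.
Solving the pair: q_L = 80/3, q_I = 677/3.
Total output Q = 80/3 + 677/3 = 757/3.

252.33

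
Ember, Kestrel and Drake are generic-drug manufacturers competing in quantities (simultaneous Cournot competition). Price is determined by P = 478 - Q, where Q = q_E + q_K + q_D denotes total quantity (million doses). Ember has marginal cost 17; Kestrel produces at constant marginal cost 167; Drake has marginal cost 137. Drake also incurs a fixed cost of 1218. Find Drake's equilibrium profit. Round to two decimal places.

Ember's profit: π_E = (478 - Q)q_E - (17q_E). Setting ∂π_E/∂q_E = 0: 461 - 2q_E - (q_K + q_D) = 0.
Kestrel's first-order condition: 311 - 2q_K - (q_E + q_D) = 0.
Drake's profit: π_D = (478 - Q)q_D - (137q_D). Setting ∂π_D/∂q_D = 0: 341 - 2q_D - (q_E + q_K) = 0.
Adding the 3 first-order conditions: 1113 − 4Q = 0, so Q = 1113/4.
Back-substituting: q_E = (461 − 1113/4) = 731/4, q_K = (311 − 1113/4) = 131/4, q_D = (341 − 1113/4) = 251/4.
Price P = 478 - 1113/4 = 799/4.
Drake's profit: (799/4 - 137)·(251/4) - 1218 = 2719.5625.

2719.56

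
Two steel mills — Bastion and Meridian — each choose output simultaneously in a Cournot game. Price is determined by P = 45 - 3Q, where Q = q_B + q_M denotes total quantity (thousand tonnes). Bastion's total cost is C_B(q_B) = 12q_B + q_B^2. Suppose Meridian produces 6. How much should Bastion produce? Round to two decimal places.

1.88

With the rival's output fixed at 6, Bastion's profit is π_B = (45 - 3·6 - 3q_B)q_B - (12q_B + q_B²) = (27 - 3q_B)q_B - (12q_B + q_B²).
∂π_B/∂q_B = 15 - 8q_B = 0, so q_B = 15/8.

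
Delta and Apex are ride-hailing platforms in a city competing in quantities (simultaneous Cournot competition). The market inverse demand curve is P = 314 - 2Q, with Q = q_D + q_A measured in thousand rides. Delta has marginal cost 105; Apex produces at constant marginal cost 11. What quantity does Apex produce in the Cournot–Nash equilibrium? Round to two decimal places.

Delta's profit: π_D = (314 - 2Q)q_D - (105q_D). Setting ∂π_D/∂q_D = 0: 209 - 4q_D - 2(q_A) = 0.
Apex's profit: π_A = (314 - 2Q)q_A - (11q_A). Setting ∂π_A/∂q_A = 0: 303 - 4q_A - 2(q_D) = 0.
Rearranging gives the reaction functions q_D = (209 - 2q_A)/4 and q_A = (303 - 2q_D)/4.
Substituting one into the other gives q_D = 115/6 and q_A = 397/6.

66.17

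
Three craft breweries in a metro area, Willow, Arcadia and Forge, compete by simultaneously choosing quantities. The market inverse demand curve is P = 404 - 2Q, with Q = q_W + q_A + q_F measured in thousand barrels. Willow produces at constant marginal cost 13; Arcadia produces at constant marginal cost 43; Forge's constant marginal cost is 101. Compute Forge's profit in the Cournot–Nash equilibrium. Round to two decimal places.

770.28

Willow's profit: π_W = (404 - 2Q)q_W - (13q_W). Setting ∂π_W/∂q_W = 0: 391 - 4q_W - 2(q_A + q_F) = 0.
Arcadia's profit: π_A = (404 - 2Q)q_A - (43q_A). Setting ∂π_A/∂q_A = 0: 361 - 4q_A - 2(q_W + q_F) = 0.
Forge's first-order condition: 303 - 4q_F - 2(q_W + q_A) = 0.
Adding the 3 first-order conditions: 1055 − 8Q = 0, so Q = 1055/8.
Back-substituting: q_W = (391 − 1055/4)/2 = 509/8, q_A = (361 − 1055/4)/2 = 389/8, q_F = (303 − 1055/4)/2 = 157/8.
Price P = 404 - 2·(1055/8) = 561/4.
Forge's profit: (561/4 - 101)·(157/8) = 770.2813.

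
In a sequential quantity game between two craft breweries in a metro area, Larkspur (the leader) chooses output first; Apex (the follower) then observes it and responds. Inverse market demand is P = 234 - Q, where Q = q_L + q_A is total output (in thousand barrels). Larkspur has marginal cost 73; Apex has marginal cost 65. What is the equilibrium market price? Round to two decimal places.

111.25

Solve by backward induction. Given q_L, the follower Apex maximises π_A = (234 - q_L - q_A)q_A - 65q_A.
Setting the follower's marginal profit to zero, 169 - q_L - 2q_A = 0, i.e. q_A = (169 - q_L)/2.
The leader anticipates this reaction. Substituting into P = 234 - Q gives P = 299/2 - (1/2)q_L, so π_L = (299/2 - (1/2)q_L)q_L - 73q_L.
Leader FOC: 153/2 - q_L = 0, so q_L = 153/2.
Then q_A = (169 - 153/2)/2 = 185/4.
Total output Q = 491/4, so price P = 234 - 491/4 = 445/4.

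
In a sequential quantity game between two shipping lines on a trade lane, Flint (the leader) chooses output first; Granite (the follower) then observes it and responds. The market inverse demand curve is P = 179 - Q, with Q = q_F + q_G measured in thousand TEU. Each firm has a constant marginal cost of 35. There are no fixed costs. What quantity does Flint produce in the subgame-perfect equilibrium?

Solve by backward induction. Given q_F, the follower Granite maximises π_G = (179 - q_F - q_G)q_G - 35q_G.
Setting the follower's marginal profit to zero, 144 - q_F - 2q_G = 0, i.e. q_G = (144 - q_F)/2.
Flint substitutes q_G(q_F) into its own profit: π_F = q_F(179 - q_F - (144 - q_F)/2) - 35q_F = (107 - (1/2)q_F)q_F - 35q_F.
The leader's first-order condition 72 - q_F = 0 yields q_F = 72.
Then q_G = (144 - 72)/2 = 36.

72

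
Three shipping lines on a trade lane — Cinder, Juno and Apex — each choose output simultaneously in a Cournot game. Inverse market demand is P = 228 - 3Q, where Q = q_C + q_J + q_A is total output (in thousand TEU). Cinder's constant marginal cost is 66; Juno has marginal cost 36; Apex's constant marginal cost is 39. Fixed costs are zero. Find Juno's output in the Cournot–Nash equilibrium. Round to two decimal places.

18.75

Cinder's profit: π_C = (228 - 3Q)q_C - (66q_C). Setting ∂π_C/∂q_C = 0: 162 - 6q_C - 3(q_J + q_A) = 0.
Juno's profit: π_J = (228 - 3Q)q_J - (36q_J). Setting ∂π_J/∂q_J = 0: 192 - 6q_J - 3(q_C + q_A) = 0.
Apex's profit: π_A = (228 - 3Q)q_A - (39q_A). Setting ∂π_A/∂q_A = 0: 189 - 6q_A - 3(q_C + q_J) = 0.
Adding the 3 conditions: 543 − 6Q − 6Q = 0, i.e. Q = 181/4.
Back-substituting: q_C = (162 − 543/4)/3 = 35/4, q_J = (192 − 543/4)/3 = 75/4, q_A = (189 − 543/4)/3 = 71/4.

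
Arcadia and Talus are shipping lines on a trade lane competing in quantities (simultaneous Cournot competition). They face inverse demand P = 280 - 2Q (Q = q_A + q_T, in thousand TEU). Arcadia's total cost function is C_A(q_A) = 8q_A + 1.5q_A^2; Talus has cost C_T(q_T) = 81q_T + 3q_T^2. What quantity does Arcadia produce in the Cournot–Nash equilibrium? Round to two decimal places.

35.18

Arcadia's profit: π_A = (280 - 2Q)q_A - (8q_A + (3/2)q_A²). Setting ∂π_A/∂q_A = 0: 272 - 7q_A - 2(q_T) = 0.
Talus's first-order condition: 199 - 10q_T - 2(q_A) = 0.
Rearranging gives the reaction functions q_A = (272 - 2q_T)/7 and q_T = (199 - 2q_A)/10.
Substituting one into the other gives q_A = 387/11 and q_T = 283/22.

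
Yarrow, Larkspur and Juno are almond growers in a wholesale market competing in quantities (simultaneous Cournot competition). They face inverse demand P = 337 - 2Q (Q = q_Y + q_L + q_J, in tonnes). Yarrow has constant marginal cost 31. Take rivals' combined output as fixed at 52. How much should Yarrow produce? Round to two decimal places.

With rivals' combined output fixed at 52, Yarrow's profit is π_Y = (337 - 2·52 - 2q_Y)q_Y - (31q_Y) = (233 - 2q_Y)q_Y - (31q_Y).
∂π_Y/∂q_Y = 202 - 4q_Y = 0, so q_Y = 101/2.

50.50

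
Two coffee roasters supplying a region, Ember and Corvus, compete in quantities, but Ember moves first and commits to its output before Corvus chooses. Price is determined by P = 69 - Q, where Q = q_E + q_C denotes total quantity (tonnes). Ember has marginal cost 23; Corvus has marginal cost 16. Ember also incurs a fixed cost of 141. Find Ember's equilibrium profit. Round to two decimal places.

Solve by backward induction. Given q_E, the follower Corvus maximises π_C = (69 - q_E - q_C)q_C - 16q_C.
Follower FOC: 53 - q_E - 2q_C = 0, so q_C(q_E) = (53 - q_E)/2.
Ember substitutes q_C(q_E) into its own profit: π_E = q_E(69 - q_E - (53 - q_E)/2) - 23q_E = (85/2 - (1/2)q_E)q_E - 23q_E.
Leader FOC: 39/2 - q_E = 0, so q_E = 39/2.
Then q_C = (53 - 39/2)/2 = 67/4.
Price P = 69 - 145/4 = 131/4.
Ember's profit: (131/4 - 23)·(39/2) - 141 = 393/8.

49.13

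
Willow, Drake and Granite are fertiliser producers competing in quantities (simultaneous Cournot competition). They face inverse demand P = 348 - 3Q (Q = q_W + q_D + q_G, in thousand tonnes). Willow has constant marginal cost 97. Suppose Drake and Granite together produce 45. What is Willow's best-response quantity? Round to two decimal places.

With rivals' combined output fixed at 45, Willow's profit is π_W = (348 - 3·45 - 3q_W)q_W - (97q_W) = (213 - 3q_W)q_W - (97q_W).
∂π_W/∂q_W = 116 - 6q_W = 0, so q_W = 58/3.

19.33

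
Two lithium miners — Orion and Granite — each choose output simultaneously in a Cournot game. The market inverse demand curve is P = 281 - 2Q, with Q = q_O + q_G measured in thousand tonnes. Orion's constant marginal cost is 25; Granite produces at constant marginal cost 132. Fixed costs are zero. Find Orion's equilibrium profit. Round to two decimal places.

7320.50

Orion's profit: π_O = (281 - 2Q)q_O - (25q_O). Setting ∂π_O/∂q_O = 0: 256 - 4q_O - 2(q_G) = 0.
Granite's profit: π_G = (281 - 2Q)q_G - (132q_G). Setting ∂π_G/∂q_G = 0: 149 - 4q_G - 2(q_O) = 0.
So q_O = (256 - 2q_G)/4 and q_G = (149 - 2q_O)/4.
Solving the pair: q_O = 121/2, q_G = 7.
Price P = 281 - 2·(135/2) = 146.
Orion's profit: (146 - 25)·(121/2) = 7320.5000.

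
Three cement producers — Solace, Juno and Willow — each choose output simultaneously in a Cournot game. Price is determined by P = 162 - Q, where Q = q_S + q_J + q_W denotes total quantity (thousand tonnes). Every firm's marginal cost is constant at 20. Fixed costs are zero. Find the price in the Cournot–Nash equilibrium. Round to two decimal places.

55.50

Each firm earns π_i = (162 - Q)q_i - 20q_i.
Setting ∂π_i/∂q_i = 0 with rivals' quantities fixed: 142 - 2q_i - Σ_{j≠i} q_j = 0.
By symmetry each firm produces the same amount; substituting Σ_{j≠i} q_j = 2q_i yields q_i = 142/4 = 71/2.
Total output Q = 213/2, so price P = 162 - 213/2 = 111/2.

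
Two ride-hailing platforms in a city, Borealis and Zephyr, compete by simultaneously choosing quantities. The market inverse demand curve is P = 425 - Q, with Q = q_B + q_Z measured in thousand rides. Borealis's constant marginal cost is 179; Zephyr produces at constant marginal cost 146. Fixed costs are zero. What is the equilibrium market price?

250

Borealis's profit: π_B = (425 - Q)q_B - (179q_B). Setting ∂π_B/∂q_B = 0: 246 - 2q_B - (q_Z) = 0.
Zephyr's profit: π_Z = (425 - Q)q_Z - (146q_Z). Setting ∂π_Z/∂q_Z = 0: 279 - 2q_Z - (q_B) = 0.
Best responses: q_B = (246 - q_Z)/2, q_Z = (279 - q_B)/2.
Solving the pair: q_B = 71, q_Z = 104.
Total output Q = 175, so price P = 425 - 175 = 250.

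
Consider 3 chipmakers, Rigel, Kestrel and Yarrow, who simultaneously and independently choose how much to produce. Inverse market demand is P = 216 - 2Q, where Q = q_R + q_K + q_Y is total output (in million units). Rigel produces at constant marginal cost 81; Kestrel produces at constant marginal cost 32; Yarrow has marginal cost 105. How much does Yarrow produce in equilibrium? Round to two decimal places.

1.75

Rigel's profit: π_R = (216 - 2Q)q_R - (81q_R). Setting ∂π_R/∂q_R = 0: 135 - 4q_R - 2(q_K + q_Y) = 0.
Kestrel's first-order condition: 184 - 4q_K - 2(q_R + q_Y) = 0.
Yarrow's profit: π_Y = (216 - 2Q)q_Y - (105q_Y). Setting ∂π_Y/∂q_Y = 0: 111 - 4q_Y - 2(q_R + q_K) = 0.
Summing all 3 equations gives 430 − 8Q = 0, hence Q = 215/4.
Back-substituting: q_R = (135 − 215/2)/2 = 55/4, q_K = (184 − 215/2)/2 = 153/4, q_Y = (111 − 215/2)/2 = 7/4.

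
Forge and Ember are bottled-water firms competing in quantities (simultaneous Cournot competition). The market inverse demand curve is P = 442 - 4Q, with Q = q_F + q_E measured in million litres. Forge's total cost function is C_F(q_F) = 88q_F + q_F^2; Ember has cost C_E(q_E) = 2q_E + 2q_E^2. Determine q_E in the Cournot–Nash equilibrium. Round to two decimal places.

28.69

Forge's profit: π_F = (442 - 4Q)q_F - (88q_F + q_F²). Setting ∂π_F/∂q_F = 0: 354 - 10q_F - 4(q_E) = 0.
Ember's profit: π_E = (442 - 4Q)q_E - (2q_E + 2q_E²). Setting ∂π_E/∂q_E = 0: 440 - 12q_E - 4(q_F) = 0.
So q_F = (354 - 4q_E)/10 and q_E = (440 - 4q_F)/12.
Substituting one into the other gives q_F = 311/13 and q_E = 373/13.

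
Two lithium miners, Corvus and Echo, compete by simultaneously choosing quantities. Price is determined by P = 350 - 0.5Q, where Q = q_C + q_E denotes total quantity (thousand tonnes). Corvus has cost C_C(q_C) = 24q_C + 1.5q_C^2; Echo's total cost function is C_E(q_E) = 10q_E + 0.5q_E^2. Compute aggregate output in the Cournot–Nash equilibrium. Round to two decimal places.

Corvus's profit: π_C = (350 - 0.5Q)q_C - (24q_C + (3/2)q_C²). Setting ∂π_C/∂q_C = 0: 326 - 4q_C - (1/2)(q_E) = 0.
Echo's first-order condition: 340 - 2q_E - (1/2)(q_C) = 0.
Best responses: q_C = (326 - (1/2)q_E)/4, q_E = (340 - (1/2)q_C)/2.
Solving the pair: q_C = 1928/31, q_E = 154.4516.
Total output Q = 1928/31 + 154.4516 = 216.6452.

216.65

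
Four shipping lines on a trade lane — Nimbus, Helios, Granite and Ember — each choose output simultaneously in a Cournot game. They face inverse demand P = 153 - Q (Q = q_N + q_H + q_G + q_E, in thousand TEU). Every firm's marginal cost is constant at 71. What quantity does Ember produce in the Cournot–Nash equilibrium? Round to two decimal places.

A representative firm's profit is π_i = q_i(153 - Q) - 71q_i.
Setting ∂π_i/∂q_i = 0 with rivals' quantities fixed: 82 - 2q_i - Σ_{j≠i} q_j = 0.
By symmetry each firm produces the same amount; substituting Σ_{j≠i} q_j = 3q_i yields q_i = 82/5.

16.40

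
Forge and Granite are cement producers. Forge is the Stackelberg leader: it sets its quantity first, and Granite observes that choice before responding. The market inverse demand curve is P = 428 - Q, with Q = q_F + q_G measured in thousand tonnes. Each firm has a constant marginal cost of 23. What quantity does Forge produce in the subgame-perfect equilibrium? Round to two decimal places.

202.50

Solve by backward induction. Given q_F, the follower Granite maximises π_G = (428 - q_F - q_G)q_G - 23q_G.
Setting the follower's marginal profit to zero, 405 - q_F - 2q_G = 0, i.e. q_G = (405 - q_F)/2.
Forge substitutes q_G(q_F) into its own profit: π_F = q_F(428 - q_F - (405 - q_F)/2) - 23q_F = (451/2 - (1/2)q_F)q_F - 23q_F.
Maximising: ∂π_F/∂q_F = 405/2 - q_F = 0, giving q_F = 405/2.
Then q_G = (405 - 405/2)/2 = 405/4.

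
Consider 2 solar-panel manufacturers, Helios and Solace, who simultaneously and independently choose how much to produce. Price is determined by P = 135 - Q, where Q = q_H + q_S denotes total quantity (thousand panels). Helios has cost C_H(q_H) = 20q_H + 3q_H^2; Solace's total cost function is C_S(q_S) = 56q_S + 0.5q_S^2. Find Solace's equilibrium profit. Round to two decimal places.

Helios's profit: π_H = (135 - Q)q_H - (20q_H + 3q_H²). Setting ∂π_H/∂q_H = 0: 115 - 8q_H - (q_S) = 0.
Solace's first-order condition: 79 - 3q_S - (q_H) = 0.
So q_H = (115 - q_S)/8 and q_S = (79 - q_H)/3.
Substituting one into the other gives q_H = 266/23 and q_S = 517/23.
Price P = 135 - 783/23 = 100.9565.
Solace's profit: 100.9565·(517/23) - 56·(517/23) - (1/2)(517/23)² = 757.9083.

757.91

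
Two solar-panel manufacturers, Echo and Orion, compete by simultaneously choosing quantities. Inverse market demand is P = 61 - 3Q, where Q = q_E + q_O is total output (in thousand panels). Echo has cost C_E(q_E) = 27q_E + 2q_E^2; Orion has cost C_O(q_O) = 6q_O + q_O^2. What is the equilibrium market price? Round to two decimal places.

Echo's profit: π_E = (61 - 3Q)q_E - (27q_E + 2q_E²). Setting ∂π_E/∂q_E = 0: 34 - 10q_E - 3(q_O) = 0.
Orion's profit: π_O = (61 - 3Q)q_O - (6q_O + q_O²). Setting ∂π_O/∂q_O = 0: 55 - 8q_O - 3(q_E) = 0.
Best responses: q_E = (34 - 3q_O)/10, q_O = (55 - 3q_E)/8.
Solving the pair: q_E = 107/71, q_O = 448/71.
Total output Q = 555/71, so price P = 61 - 3·(555/71) = 37.5493.

37.55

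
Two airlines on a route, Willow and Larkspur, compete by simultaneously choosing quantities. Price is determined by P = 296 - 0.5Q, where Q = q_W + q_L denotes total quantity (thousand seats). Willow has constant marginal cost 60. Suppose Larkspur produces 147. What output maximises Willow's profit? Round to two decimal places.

162.50

With the rival's output fixed at 147, Willow's profit is π_W = (296 - (1/2)·147 - (1/2)q_W)q_W - (60q_W) = (445/2 - (1/2)q_W)q_W - (60q_W).
∂π_W/∂q_W = 325/2 - q_W = 0, so q_W = 325/2.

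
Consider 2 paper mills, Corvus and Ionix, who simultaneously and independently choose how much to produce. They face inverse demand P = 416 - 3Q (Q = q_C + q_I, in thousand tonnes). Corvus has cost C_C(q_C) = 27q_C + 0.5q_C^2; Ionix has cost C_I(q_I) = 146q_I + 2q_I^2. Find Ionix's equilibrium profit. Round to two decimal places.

702.40

Corvus's profit: π_C = (416 - 3Q)q_C - (27q_C + (1/2)q_C²). Setting ∂π_C/∂q_C = 0: 389 - 7q_C - 3(q_I) = 0.
Ionix's first-order condition: 270 - 10q_I - 3(q_C) = 0.
Best responses: q_C = (389 - 3q_I)/7, q_I = (270 - 3q_C)/10.
Solving the pair: q_C = 50.4918, q_I = 723/61.
Price P = 416 - 3·62.3443 = 228.9672.
Ionix's profit: 228.9672·(723/61) - 146·(723/61) - 2(723/61)² = 702.4039.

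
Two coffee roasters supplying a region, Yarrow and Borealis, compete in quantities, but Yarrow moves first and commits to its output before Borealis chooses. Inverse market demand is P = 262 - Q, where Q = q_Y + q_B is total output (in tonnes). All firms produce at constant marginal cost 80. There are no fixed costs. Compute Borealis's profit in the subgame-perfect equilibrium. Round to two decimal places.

Solve by backward induction. Given q_Y, the follower Borealis maximises π_B = (262 - q_Y - q_B)q_B - 80q_B.
∂π_B/∂q_B = 182 - q_Y - 2q_B = 0 gives the reaction function q_B = (182 - q_Y)/2.
Yarrow substitutes q_B(q_Y) into its own profit: π_Y = q_Y(262 - q_Y - (182 - q_Y)/2) - 80q_Y = (171 - (1/2)q_Y)q_Y - 80q_Y.
Leader FOC: 91 - q_Y = 0, so q_Y = 91.
Then q_B = (182 - 91)/2 = 91/2.
Price P = 262 - 273/2 = 251/2.
Borealis's profit: (251/2 - 80)·(91/2) = 2070.2500.

2070.25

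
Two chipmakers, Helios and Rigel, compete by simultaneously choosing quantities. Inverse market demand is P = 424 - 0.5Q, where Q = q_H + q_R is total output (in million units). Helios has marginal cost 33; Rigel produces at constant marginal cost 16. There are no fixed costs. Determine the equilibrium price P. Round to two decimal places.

157.67

Helios's profit: π_H = (424 - 0.5Q)q_H - (33q_H). Setting ∂π_H/∂q_H = 0: 391 - q_H - (1/2)(q_R) = 0.
Rigel's first-order condition: 408 - q_R - (1/2)(q_H) = 0.
Best responses: q_H = (391 - (1/2)q_R), q_R = (408 - (1/2)q_H).
Substituting one into the other gives q_H = 748/3 and q_R = 850/3.
Total output Q = 1598/3, so price P = 424 - (1/2)·(1598/3) = 473/3.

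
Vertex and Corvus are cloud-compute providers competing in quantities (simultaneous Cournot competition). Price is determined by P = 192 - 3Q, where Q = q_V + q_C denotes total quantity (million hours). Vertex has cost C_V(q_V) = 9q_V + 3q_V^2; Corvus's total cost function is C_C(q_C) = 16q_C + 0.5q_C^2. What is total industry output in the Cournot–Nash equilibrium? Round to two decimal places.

30.88

Vertex's profit: π_V = (192 - 3Q)q_V - (9q_V + 3q_V²). Setting ∂π_V/∂q_V = 0: 183 - 12q_V - 3(q_C) = 0.
Corvus's profit: π_C = (192 - 3Q)q_C - (16q_C + (1/2)q_C²). Setting ∂π_C/∂q_C = 0: 176 - 7q_C - 3(q_V) = 0.
So q_V = (183 - 3q_C)/12 and q_C = (176 - 3q_V)/7.
Solving the pair: q_V = 251/25, q_C = 521/25.
Total output Q = 251/25 + 521/25 = 772/25.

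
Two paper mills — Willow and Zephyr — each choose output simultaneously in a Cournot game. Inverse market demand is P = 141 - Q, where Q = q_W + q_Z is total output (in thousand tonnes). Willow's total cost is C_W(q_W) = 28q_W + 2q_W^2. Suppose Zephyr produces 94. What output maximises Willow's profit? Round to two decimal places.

3.17

With the rival's output fixed at 94, Willow's profit is π_W = (141 - 94 - q_W)q_W - (28q_W + 2q_W²) = (47 - q_W)q_W - (28q_W + 2q_W²).
∂π_W/∂q_W = 19 - 6q_W = 0, so q_W = 19/6.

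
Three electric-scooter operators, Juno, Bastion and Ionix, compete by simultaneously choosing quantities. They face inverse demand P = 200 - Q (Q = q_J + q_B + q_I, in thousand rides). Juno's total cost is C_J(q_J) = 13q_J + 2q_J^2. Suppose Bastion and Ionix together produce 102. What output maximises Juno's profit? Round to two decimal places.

14.17

With rivals' combined output fixed at 102, Juno's profit is π_J = (200 - 102 - q_J)q_J - (13q_J + 2q_J²) = (98 - q_J)q_J - (13q_J + 2q_J²).
∂π_J/∂q_J = 85 - 6q_J = 0, so q_J = 85/6.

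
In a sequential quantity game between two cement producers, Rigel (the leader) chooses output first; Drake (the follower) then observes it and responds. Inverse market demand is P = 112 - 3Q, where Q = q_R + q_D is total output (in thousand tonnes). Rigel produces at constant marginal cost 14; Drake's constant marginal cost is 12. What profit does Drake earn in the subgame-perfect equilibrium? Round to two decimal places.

Solve by backward induction. Given q_R, the follower Drake maximises π_D = (112 - 3q_R - 3q_D)q_D - 12q_D.
∂π_D/∂q_D = 100 - 3q_R - 6q_D = 0 gives the reaction function q_D = (100 - 3q_R)/6.
Rigel substitutes q_D(q_R) into its own profit: π_R = q_R(112 - 3q_R - (100 - 3q_R)/2) - 14q_R = (62 - (3/2)q_R)q_R - 14q_R.
Leader FOC: 48 - 3q_R = 0, so q_R = 16.
Then q_D = (100 - 3·16)/6 = 26/3.
Price P = 112 - 3·(74/3) = 38.
Drake's profit: (38 - 12)·(26/3) = 676/3.

225.33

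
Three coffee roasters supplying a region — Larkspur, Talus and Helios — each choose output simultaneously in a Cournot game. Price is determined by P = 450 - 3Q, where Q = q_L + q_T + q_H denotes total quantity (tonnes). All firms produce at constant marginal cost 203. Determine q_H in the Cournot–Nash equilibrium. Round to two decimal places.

Each firm earns π_i = (450 - 3Q)q_i - 203q_i.
First-order condition (treating rivals' output as given): 247 - 6q_i - 3·Σ_{j≠i} q_j = 0.
By symmetry each firm produces the same amount; substituting Σ_{j≠i} q_j = 2q_i yields q_i = 247/12.

20.58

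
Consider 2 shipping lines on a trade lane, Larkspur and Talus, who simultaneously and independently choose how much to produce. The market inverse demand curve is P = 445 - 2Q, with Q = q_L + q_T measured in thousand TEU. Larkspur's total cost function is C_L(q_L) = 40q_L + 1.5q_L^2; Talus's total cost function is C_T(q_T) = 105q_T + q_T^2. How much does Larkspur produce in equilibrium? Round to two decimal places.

Larkspur's profit: π_L = (445 - 2Q)q_L - (40q_L + (3/2)q_L²). Setting ∂π_L/∂q_L = 0: 405 - 7q_L - 2(q_T) = 0.
Talus's first-order condition: 340 - 6q_T - 2(q_L) = 0.
Rearranging gives the reaction functions q_L = (405 - 2q_T)/7 and q_T = (340 - 2q_L)/6.
Substituting one into the other gives q_L = 875/19 and q_T = 785/19.

46.05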